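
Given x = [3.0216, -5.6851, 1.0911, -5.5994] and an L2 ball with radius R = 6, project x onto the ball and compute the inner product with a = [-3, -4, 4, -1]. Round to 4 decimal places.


Step 1: Compute ||x|| (intermediates to 6 decimals).
||x|| = sqrt(3.0216^2 + (-5.6851)^2 + 1.0911^2 + (-5.5994)^2) = 8.601989
Step 2: Project.
Since ||x|| > R, scale = R/||x|| = 6/8.601989 = 0.697513, proj(x) = scale * x
proj(x) = [2.107605, -3.965431, 0.761056, -3.905654]
Step 3: Dot product.
a^T * proj(x) = -3*2.107605 - 4*(-3.965431) + 4*0.761056 - 1*(-3.905654) = 16.4888


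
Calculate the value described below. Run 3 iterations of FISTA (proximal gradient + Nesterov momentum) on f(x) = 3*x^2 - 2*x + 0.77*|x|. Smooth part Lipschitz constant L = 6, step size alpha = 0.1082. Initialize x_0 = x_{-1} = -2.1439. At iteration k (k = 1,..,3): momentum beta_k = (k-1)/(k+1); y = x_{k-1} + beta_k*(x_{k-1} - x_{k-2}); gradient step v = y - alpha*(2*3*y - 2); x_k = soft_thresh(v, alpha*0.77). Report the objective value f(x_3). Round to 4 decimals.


FISTA on f(x) = 3*x^2 - 2*x + 0.77*|x|
L = 6, alpha = 0.1082
Iteration 1: beta = 0.0, y = -2.1439 + 0.0*(-2.1439 + 2.1439) = -2.1439
  grad(y) = -14.8634, v = y - alpha*grad = -0.5357
  prox(v) = soft_thresh(-0.5357, 0.0833) = -0.4524
Iteration 2: beta = 0.3333, y = -0.4524 + 0.3333*(-0.4524 + 2.1439) = 0.1115
  grad(y) = -1.3311, v = y - alpha*grad = 0.2555
  prox(v) = soft_thresh(0.2555, 0.0833) = 0.1722
Iteration 3: beta = 0.5, y = 0.1722 + 0.5*(0.1722 + 0.4524) = 0.4845
  grad(y) = 0.9068, v = y - alpha*grad = 0.3864
  prox(v) = soft_thresh(0.3864, 0.0833) = 0.303
f(x_3) = 3*0.303^2 - 2*0.303 + 0.77*|0.303| = -0.0972


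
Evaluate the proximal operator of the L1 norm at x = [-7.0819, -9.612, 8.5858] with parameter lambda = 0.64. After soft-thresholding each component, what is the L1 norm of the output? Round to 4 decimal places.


Soft-thresholding with lambda = 0.64:
prox(-7.0819) = sign(-7.0819)*max(|-7.0819| - 0.64, 0) = -6.4419
prox(-9.612) = sign(-9.612)*max(|-9.612| - 0.64, 0) = -8.972
prox(8.5858) = sign(8.5858)*max(|8.5858| - 0.64, 0) = 7.9458
prox(x) = [-6.4419, -8.972, 7.9458]
||prox(x)||_1 = 6.4419 + 8.972 + 7.9458 = 23.3597


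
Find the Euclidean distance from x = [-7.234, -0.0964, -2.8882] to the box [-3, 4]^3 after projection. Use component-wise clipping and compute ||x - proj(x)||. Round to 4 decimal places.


Project each component onto [-3, 4].
clip(-7.234) = -3.0, clip(-0.0964) = -0.0964, clip(-2.8882) = -2.8882
Projection = [-3.0, -0.0964, -2.8882]
Squared diffs: [17.9268, 0.0, 0.0]
Distance = sqrt(17.9268) = 4.234


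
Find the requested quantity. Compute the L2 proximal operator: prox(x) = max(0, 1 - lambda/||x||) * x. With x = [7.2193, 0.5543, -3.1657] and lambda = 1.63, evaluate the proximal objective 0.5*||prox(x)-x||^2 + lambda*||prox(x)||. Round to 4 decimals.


Step 1: Compute ||x||.
||x|| = 7.9024
Step 2: Compute scaling factor.
scale = max(0, 1 - 1.63/7.9024) = 0.7937
Step 3: prox(x) = [5.7302, 0.44, -2.5127]
||prox(x)|| = 6.2724
Step 4: Proximal objective.
0.5*||prox-x||^2 = 1.3285
lambda*||prox|| = 10.224
Total = 11.5524


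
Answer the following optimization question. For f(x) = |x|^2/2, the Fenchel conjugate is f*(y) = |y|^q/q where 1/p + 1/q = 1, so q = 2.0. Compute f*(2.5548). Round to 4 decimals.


The conjugate exponent q satisfies 1/p + 1/q = 1.
p = 2, so q = 2/(2 - 1) = 2.0
|y|^q = 2.5548^2.0 = 6.527
f*(2.5548) = 6.527 / 2.0 = 3.2635


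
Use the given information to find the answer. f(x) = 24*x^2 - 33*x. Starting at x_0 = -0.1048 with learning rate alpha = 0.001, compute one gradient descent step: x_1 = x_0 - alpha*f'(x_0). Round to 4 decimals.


We compute the gradient at x_0 and apply the update.
f'(x) = 48*x - 33
f'(-0.1048) = 48*-0.1048 - 33 = -38.0304
x_1 = -0.1048 - 0.001*-38.0304 = -0.0668


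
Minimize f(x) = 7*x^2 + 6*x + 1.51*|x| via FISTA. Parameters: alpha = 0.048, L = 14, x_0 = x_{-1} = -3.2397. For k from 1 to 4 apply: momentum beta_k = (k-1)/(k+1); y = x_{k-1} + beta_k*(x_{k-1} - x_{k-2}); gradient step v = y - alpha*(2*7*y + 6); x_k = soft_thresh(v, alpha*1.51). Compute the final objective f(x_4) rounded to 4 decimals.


FISTA on f(x) = 7*x^2 + 6*x + 1.51*|x|
L = 14, alpha = 0.048
Iteration 1: beta = 0.0, y = -3.2397 + 0.0*(-3.2397 + 3.2397) = -3.2397
  grad(y) = -39.3558, v = y - alpha*grad = -1.3506
  prox(v) = soft_thresh(-1.3506, 0.0725) = -1.2781
Iteration 2: beta = 0.3333, y = -1.2781 + 0.3333*(-1.2781 + 3.2397) = -0.6243
  grad(y) = -2.74, v = y - alpha*grad = -0.4928
  prox(v) = soft_thresh(-0.4928, 0.0725) = -0.4203
Iteration 3: beta = 0.5, y = -0.4203 + 0.5*(-0.4203 + 1.2781) = 0.0086
  grad(y) = 6.121, v = y - alpha*grad = -0.2852
  prox(v) = soft_thresh(-0.2852, 0.0725) = -0.2127
Iteration 4: beta = 0.6, y = -0.2127 + 0.6*(-0.2127 + 0.4203) = -0.0881
  grad(y) = 4.7662, v = y - alpha*grad = -0.3169
  prox(v) = soft_thresh(-0.3169, 0.0725) = -0.2444
f(x_4) = 7*(-0.2444)^2 + 6*(-0.2444) + 1.51*|-0.2444| = -0.6793


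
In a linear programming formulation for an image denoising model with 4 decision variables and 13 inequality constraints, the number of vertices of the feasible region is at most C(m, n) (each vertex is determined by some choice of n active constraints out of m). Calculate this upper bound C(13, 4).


Each vertex corresponds to some choice of n active constraints out of m, so the number of vertices is at most C(m, n) = m! / (n!(m-n)!).
m = 13, n = 4
Numerator: 13 * 12 * 11 * 10
Denominator: 4! = 24
C(13, 4) = 715


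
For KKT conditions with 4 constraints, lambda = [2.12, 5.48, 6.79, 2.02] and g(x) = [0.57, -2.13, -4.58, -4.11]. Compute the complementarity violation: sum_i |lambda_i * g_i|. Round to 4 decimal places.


KKT complementary slackness check:
lambda_1 * g_1 = 2.12 * 0.57 = 1.2084
lambda_2 * g_2 = 5.48 * -2.13 = -11.6724
lambda_3 * g_3 = 6.79 * -4.58 = -31.0982
lambda_4 * g_4 = 2.02 * -4.11 = -8.3022
Total violation = 1.2084 + 11.6724 + 31.0982 + 8.3022 = 52.2812


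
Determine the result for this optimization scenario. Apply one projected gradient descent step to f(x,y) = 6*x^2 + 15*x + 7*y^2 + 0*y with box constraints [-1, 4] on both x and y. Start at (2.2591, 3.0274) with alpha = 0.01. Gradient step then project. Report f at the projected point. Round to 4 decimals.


Step 1: Compute gradient at (2.2591, 3.0274).
grad_x = 2*6*2.2591 + 15 = 42.1092
grad_y = 2*7*3.0274 + 0 = 42.3836
Step 2: Gradient step.
x_raw = 2.2591 - 0.01*42.1092 = 1.838
y_raw = 3.0274 - 0.01*42.3836 = 2.6036
Step 3: Project onto [-1, 4].
x_proj = clip(1.838) = 1.838
y_proj = clip(2.6036) = 2.6036
Step 4: Evaluate f.
f(1.838, 2.6036) = 95.2896


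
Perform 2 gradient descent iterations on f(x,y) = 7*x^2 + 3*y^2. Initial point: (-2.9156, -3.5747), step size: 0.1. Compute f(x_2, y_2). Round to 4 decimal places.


Gradient descent on f(x,y) = 7*x^2 + 3*y^2.
Starting point: (-2.9156, -3.5747), alpha = 0.1
Step 1: grad_x = 2*7*-2.9156 = -40.8184, grad_y = 2*3*-3.5747 = -21.4482
  x_1 = -2.9156 - 0.1*-40.8184 = 1.1662
  y_1 = -3.5747 - 0.1*-21.4482 = -1.4299
Step 2: grad_x = 2*7*1.1662 = 16.3274, grad_y = 2*3*-1.4299 = -8.5793
  x_2 = 1.1662 - 0.1*16.3274 = -0.4665
  y_2 = -1.4299 - 0.1*-8.5793 = -0.572
f(-0.4665, -0.572) = 7*(-0.4665)^2 + 3*(-0.572)^2 = 2.5047


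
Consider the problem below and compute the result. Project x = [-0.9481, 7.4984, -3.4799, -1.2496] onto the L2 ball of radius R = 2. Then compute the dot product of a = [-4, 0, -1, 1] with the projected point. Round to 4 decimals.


Step 1: Compute ||x|| (intermediates to 6 decimals).
||x|| = sqrt((-0.9481)^2 + 7.4984^2 + (-3.4799)^2 + (-1.2496)^2) = 8.414042
Step 2: Project.
Since ||x|| > R, scale = R/||x|| = 2/8.414042 = 0.237698, proj(x) = scale * x
proj(x) = [-0.225361, 1.782355, -0.827165, -0.297027]
Step 3: Dot product.
a^T * proj(x) = -4*(-0.225361) + 0*1.782355 - 1*(-0.827165) + 1*(-0.297027) = 1.4316


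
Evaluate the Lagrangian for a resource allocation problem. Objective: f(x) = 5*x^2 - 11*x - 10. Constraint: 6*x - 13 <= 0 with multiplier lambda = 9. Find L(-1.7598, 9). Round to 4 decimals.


Step 1: Evaluate f(x).
f(-1.7598) = 5*(-1.7598)^2 - 11*(-1.7598) - 10 = 24.8423
Step 2: Evaluate g(x).
g(-1.7598) = 6*-1.7598 - 13 = -23.5588
Step 3: Compute Lagrangian.
L = 24.8423 + 9*-23.5588 = -187.1869


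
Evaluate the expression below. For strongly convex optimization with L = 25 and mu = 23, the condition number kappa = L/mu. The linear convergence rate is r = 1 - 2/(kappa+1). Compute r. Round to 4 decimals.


Step 1: Compute the condition number.
kappa = L/mu = 25/23 = 1.087
Step 2: Compute the convergence rate.
r = 1 - 2/(kappa + 1) = 1 - 2*mu/(L + mu) = (L - mu)/(L + mu) = 2/48 = 0.0417


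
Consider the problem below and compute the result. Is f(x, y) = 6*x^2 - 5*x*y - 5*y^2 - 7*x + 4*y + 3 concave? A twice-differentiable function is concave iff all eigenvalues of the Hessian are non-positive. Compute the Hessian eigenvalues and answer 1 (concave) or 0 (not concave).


The Hessian of f(x,y) = 6*x^2 - 5*x*y - 5*y^2 - 7*x + 4*y + 3 is:
H = [[12, -5], [-5, -10]]
Trace = 12 - 10 = 2
Determinant = 12*-10 - (-5)^2 = -145
Discriminant = (2)^2 - 4*-145 = 584.0
Eigenvalues: lambda_1 = -11.083, lambda_2 = 13.083
The function is not concave.

0


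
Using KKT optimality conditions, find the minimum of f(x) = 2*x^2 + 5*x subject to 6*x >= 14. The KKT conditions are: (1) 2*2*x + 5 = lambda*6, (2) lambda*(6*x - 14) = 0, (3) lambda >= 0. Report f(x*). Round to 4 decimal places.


Step 1: Try lambda = 0 (constraint inactive).
x_unc = -5/(2*2) = -1.25
Check: 6*-1.25 = -7.5 < 14 -- violated!
Step 2: Constraint must be active: 6*x = 14
x* = 14/6 = 7/3 = 2.3333 (rounded; the exact value 7/3 is used below)
lambda = (2*2*(7/3) + 5)/6 = 2.3889
Step 3: Compute optimal value.
f(x*) = 2*(7/3)^2 + 5*(7/3) = 22.5556


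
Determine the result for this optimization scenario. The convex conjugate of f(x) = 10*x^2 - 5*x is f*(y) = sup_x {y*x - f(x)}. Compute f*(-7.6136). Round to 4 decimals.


f*(y) = sup_x {y*x - a*x^2 - b*x} = sup_x {(y-b)*x - a*x^2}
FOC: (y - b) - 2a*x = 0 => x* = (y - b)/(2a)
x* = (-7.6136 + 5)/(2*10) = -0.1307
f*(-7.6136) = (y-b)^2/(4a) = (-7.6136 + 5)^2/(4*10)
= 6.8309/40 = 0.1708


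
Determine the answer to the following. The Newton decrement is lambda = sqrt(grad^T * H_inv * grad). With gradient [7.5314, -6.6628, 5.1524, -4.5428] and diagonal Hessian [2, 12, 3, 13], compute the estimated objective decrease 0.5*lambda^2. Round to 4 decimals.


Step 1: H is diagonal, so H^(-1) * g = [3.7657, -0.5552, 1.7175, -0.3494].
Step 2: g^T H^(-1) g = sum_i g_i^2 / H_ii
  = (7.5314)^2/2 + (-6.6628)^2/12 + (5.1524)^2/3 + (-4.5428)^2/13
  = 28.361 + 3.6994 + 8.8491 + 1.5875 = 42.4969
Step 3: Objective decrease = 0.5 * g^T H^(-1) g = 21.2485


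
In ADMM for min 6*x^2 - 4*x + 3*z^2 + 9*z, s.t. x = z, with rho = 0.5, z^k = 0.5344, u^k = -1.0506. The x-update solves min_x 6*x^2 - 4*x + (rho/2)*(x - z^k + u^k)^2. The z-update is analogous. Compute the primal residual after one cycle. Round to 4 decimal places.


ADMM iteration with rho = 0.5, z^k = 0.5344, u^k = -1.0506
Step 1: x-update.
Minimize 6*x^2 - 4*x + (0.5/2)*(x - 0.5344 - 1.0506)^2
FOC: (2*6 + 0.5)*x = 4 + 0.5*(0.5344 + 1.0506)
x^{k+1} = 0.3834
Step 2: z-update.
Minimize 3*z^2 + 9*z + (0.5/2)*(0.3834 - z - 1.0506)^2
FOC: (2*3 + 0.5)*z = -9 + 0.5*(0.3834 - 1.0506)
z^{k+1} = -1.4359
Step 3: u-update.
u^{k+1} = -1.0506 + 0.3834 + 1.4359 = 0.7687
Step 4: Primal residual = |0.3834 + 1.4359| = 1.8193


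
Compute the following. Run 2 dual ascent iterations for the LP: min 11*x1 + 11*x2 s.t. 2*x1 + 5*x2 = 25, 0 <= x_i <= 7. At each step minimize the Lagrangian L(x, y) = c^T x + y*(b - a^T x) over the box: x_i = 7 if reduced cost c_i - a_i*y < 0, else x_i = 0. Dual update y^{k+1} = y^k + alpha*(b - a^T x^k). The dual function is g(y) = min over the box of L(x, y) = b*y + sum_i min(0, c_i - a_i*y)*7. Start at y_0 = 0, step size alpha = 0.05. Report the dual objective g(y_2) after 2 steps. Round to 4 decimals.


Dual ascent for LP: min 11*x1 + 11*x2, 2*x1 + 5*x2 = 25, 0 <= x_i <= 7
Step 1: y^k = 0.0, reduced costs: (11.0, 11.0)
  x^k = (0.0, 0.0), subgradient = b - a^T x = 25.0
  y^{k+1} = 0.0 + 0.05*25.0 = 1.25
Step 2: y^k = 1.25, reduced costs: (8.5, 4.75)
  x^k = (0.0, 0.0), subgradient = b - a^T x = 25.0
  y^{k+1} = 1.25 + 0.05*25.0 = 2.5
Dual objective at y_2 = 2.5: reduced costs (6.0, -1.5), box minimizer x = (0.0, 7.0)
g(y_2) = b*y + (c1 - a1*y)*x1 + (c2 - a2*y)*x2 = 25*2.5 + 6.0*0.0 + (-1.5)*7.0 = 62.5 + 0.0 - 10.5 = 52.0


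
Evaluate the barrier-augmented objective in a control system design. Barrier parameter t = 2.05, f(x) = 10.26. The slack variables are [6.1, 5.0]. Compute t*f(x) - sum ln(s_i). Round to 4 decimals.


Step 1: Compute log-barrier.
ln values: [1.8083, 1.6094]
phi = -(1.8083 + 1.6094) = -3.4177
Step 2: Compute augmented objective.
t*f(x) = 2.05*10.26 = 21.033
Total = 21.033 - 3.4177 = 17.6153


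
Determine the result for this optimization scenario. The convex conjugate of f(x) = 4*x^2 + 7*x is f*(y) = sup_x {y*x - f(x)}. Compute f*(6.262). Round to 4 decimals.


f*(y) = sup_x {y*x - a*x^2 - b*x} = sup_x {(y-b)*x - a*x^2}
FOC: (y - b) - 2a*x = 0 => x* = (y - b)/(2a)
x* = (6.262 - 7)/(2*4) = -0.0923
f*(6.262) = (y-b)^2/(4a) = (6.262 - 7)^2/(4*4)
= 0.5446/16 = 0.034


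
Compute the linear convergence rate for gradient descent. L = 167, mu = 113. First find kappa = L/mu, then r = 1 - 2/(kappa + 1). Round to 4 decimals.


Step 1: Compute the condition number.
kappa = L/mu = 167/113 = 1.4779
Step 2: Compute the convergence rate.
r = 1 - 2/(kappa + 1) = 1 - 2*mu/(L + mu) = (L - mu)/(L + mu) = 54/280 = 0.1929


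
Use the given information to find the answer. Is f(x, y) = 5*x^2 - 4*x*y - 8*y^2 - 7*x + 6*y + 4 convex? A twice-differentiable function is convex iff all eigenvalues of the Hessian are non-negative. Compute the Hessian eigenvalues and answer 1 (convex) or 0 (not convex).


The Hessian of f(x,y) = 5*x^2 - 4*x*y - 8*y^2 - 7*x + 6*y + 4 is:
H = [[10, -4], [-4, -16]]
Trace = 10 - 16 = -6
Determinant = 10*-16 - (-4)^2 = -176
Discriminant = (-6)^2 - 4*-176 = 740.0
Eigenvalues: lambda_1 = -16.6015, lambda_2 = 10.6015
The function is not convex.

0


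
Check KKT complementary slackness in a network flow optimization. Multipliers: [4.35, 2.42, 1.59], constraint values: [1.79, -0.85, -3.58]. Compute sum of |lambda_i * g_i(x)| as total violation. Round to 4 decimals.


KKT complementary slackness check:
lambda_1 * g_1 = 4.35 * 1.79 = 7.7865
lambda_2 * g_2 = 2.42 * -0.85 = -2.057
lambda_3 * g_3 = 1.59 * -3.58 = -5.6922
Total violation = 7.7865 + 2.057 + 5.6922 = 15.5357


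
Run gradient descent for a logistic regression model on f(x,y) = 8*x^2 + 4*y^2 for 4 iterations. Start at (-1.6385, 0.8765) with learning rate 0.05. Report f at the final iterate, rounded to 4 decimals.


Gradient descent on f(x,y) = 8*x^2 + 4*y^2.
Starting point: (-1.6385, 0.8765), alpha = 0.05
Step 1: grad_x = 2*8*-1.6385 = -26.216, grad_y = 2*4*0.8765 = 7.012
  x_1 = -1.6385 - 0.05*-26.216 = -0.3277
  y_1 = 0.8765 - 0.05*7.012 = 0.5259
Step 2: grad_x = 2*8*-0.3277 = -5.2432, grad_y = 2*4*0.5259 = 4.2072
  x_2 = -0.3277 - 0.05*-5.2432 = -0.0655
  y_2 = 0.5259 - 0.05*4.2072 = 0.3155
Step 3: grad_x = 2*8*-0.0655 = -1.0486, grad_y = 2*4*0.3155 = 2.5243
  x_3 = -0.0655 - 0.05*-1.0486 = -0.0131
  y_3 = 0.3155 - 0.05*2.5243 = 0.1893
Step 4: grad_x = 2*8*-0.0131 = -0.2097, grad_y = 2*4*0.1893 = 1.5146
  x_4 = -0.0131 - 0.05*-0.2097 = -0.0026
  y_4 = 0.1893 - 0.05*1.5146 = 0.1136
f(-0.0026, 0.1136) = 8*(-0.0026)^2 + 4*0.1136^2 = 0.0517


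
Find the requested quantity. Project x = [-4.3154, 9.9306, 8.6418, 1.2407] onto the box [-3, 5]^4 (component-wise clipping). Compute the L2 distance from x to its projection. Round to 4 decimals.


Project each component onto [-3, 5].
clip(-4.3154) = -3.0, clip(9.9306) = 5.0, clip(8.6418) = 5.0, clip(1.2407) = 1.2407
Projection = [-3.0, 5.0, 5.0, 1.2407]
Squared diffs: [1.7303, 24.3108, 13.2627, 0.0]
Distance = sqrt(39.3038) = 6.2693


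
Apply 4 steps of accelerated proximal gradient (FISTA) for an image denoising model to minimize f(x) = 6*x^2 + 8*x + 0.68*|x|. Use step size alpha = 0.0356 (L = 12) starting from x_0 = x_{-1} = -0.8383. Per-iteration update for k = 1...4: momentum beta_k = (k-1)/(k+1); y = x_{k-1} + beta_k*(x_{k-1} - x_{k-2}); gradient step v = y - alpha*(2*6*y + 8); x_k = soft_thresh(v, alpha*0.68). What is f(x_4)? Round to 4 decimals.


FISTA on f(x) = 6*x^2 + 8*x + 0.68*|x|
L = 12, alpha = 0.0356
Iteration 1: beta = 0.0, y = -0.8383 + 0.0*(-0.8383 + 0.8383) = -0.8383
  grad(y) = -2.0596, v = y - alpha*grad = -0.765
  prox(v) = soft_thresh(-0.765, 0.0242) = -0.7408
Iteration 2: beta = 0.3333, y = -0.7408 + 0.3333*(-0.7408 + 0.8383) = -0.7083
  grad(y) = -0.4991, v = y - alpha*grad = -0.6905
  prox(v) = soft_thresh(-0.6905, 0.0242) = -0.6663
Iteration 3: beta = 0.5, y = -0.6663 + 0.5*(-0.6663 + 0.7408) = -0.629
  grad(y) = 0.4515, v = y - alpha*grad = -0.6451
  prox(v) = soft_thresh(-0.6451, 0.0242) = -0.6209
Iteration 4: beta = 0.6, y = -0.6209 + 0.6*(-0.6209 + 0.6663) = -0.5937
  grad(y) = 0.8758, v = y - alpha*grad = -0.6249
  prox(v) = soft_thresh(-0.6249, 0.0242) = -0.6007
f(x_4) = 6*(-0.6007)^2 + 8*(-0.6007) + 0.68*|-0.6007| = -2.2321


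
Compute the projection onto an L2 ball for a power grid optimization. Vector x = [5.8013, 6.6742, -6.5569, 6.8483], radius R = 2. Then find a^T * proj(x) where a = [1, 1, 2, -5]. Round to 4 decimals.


Step 1: Compute ||x|| (intermediates to 6 decimals).
||x|| = sqrt(5.8013^2 + 6.6742^2 + (-6.5569)^2 + 6.8483^2) = 12.965037
Step 2: Project.
Since ||x|| > R, scale = R/||x|| = 2/12.965037 = 0.154261, proj(x) = scale * x
proj(x) = [0.894914, 1.029569, -1.011474, 1.056426]
Step 3: Dot product.
a^T * proj(x) = 1*0.894914 + 1*1.029569 + 2*(-1.011474) - 5*1.056426 = -5.3806


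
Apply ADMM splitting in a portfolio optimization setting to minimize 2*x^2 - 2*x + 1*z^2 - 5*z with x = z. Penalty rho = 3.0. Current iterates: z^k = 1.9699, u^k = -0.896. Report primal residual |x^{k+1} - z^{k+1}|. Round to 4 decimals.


ADMM iteration with rho = 3.0, z^k = 1.9699, u^k = -0.896
Step 1: x-update.
Minimize 2*x^2 - 2*x + (3.0/2)*(x - 1.9699 - 0.896)^2
FOC: (2*2 + 3.0)*x = 2 + 3.0*(1.9699 + 0.896)
x^{k+1} = 1.514
Step 2: z-update.
Minimize 1*z^2 - 5*z + (3.0/2)*(1.514 - z - 0.896)^2
FOC: (2*1 + 3.0)*z = 5 + 3.0*(1.514 - 0.896)
z^{k+1} = 1.3708
Step 3: u-update.
u^{k+1} = -0.896 + 1.514 - 1.3708 = -0.7528
Step 4: Primal residual = |1.514 - 1.3708| = 0.1432


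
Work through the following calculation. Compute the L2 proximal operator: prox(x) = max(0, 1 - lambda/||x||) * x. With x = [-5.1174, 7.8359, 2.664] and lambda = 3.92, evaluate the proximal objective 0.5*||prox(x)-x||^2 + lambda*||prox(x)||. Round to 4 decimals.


Step 1: Compute ||x||.
||x|| = 9.7307
Step 2: Compute scaling factor.
scale = max(0, 1 - 3.92/9.7307) = 0.5972
Step 3: prox(x) = [-3.0559, 4.6792, 1.5908]
||prox(x)|| = 5.8107
Step 4: Proximal objective.
0.5*||prox-x||^2 = 7.6832
lambda*||prox|| = 22.7779
Total = 30.461


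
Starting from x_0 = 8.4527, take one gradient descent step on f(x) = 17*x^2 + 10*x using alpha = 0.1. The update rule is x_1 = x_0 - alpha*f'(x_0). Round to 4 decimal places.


We compute the gradient at x_0 and apply the update.
f'(x) = 34*x + 10
f'(8.4527) = 34*8.4527 + 10 = 297.3918
x_1 = 8.4527 - 0.1*297.3918 = -21.2865


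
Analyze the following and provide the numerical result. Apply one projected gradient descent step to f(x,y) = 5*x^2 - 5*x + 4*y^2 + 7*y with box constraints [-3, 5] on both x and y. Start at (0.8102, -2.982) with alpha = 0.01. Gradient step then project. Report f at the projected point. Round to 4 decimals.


Step 1: Compute gradient at (0.8102, -2.982).
grad_x = 2*5*0.8102 - 5 = 3.102
grad_y = 2*4*-2.982 + 7 = -16.856
Step 2: Gradient step.
x_raw = 0.8102 - 0.01*3.102 = 0.7792
y_raw = -2.982 - 0.01*-16.856 = -2.8134
Step 3: Project onto [-3, 5].
x_proj = clip(0.7792) = 0.7792
y_proj = clip(-2.8134) = -2.8134
Step 4: Evaluate f.
f(0.7792, -2.8134) = 11.1074


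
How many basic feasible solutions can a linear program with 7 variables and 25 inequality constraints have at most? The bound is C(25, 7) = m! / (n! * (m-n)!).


Each vertex corresponds to some choice of n active constraints out of m, so the number of vertices is at most C(m, n) = m! / (n!(m-n)!).
m = 25, n = 7
Numerator: 25 * 24 * 23 * 22 * 21 * 20 * 19
Denominator: 7! = 5040
C(25, 7) = 480700


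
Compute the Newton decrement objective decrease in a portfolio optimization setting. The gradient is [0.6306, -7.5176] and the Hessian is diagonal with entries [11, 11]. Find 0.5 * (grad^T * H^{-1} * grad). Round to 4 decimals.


Step 1: H is diagonal, so H^(-1) * g = [0.0573, -0.6834].
Step 2: g^T H^(-1) g = sum_i g_i^2 / H_ii
  = (0.6306)^2/11 + (-7.5176)^2/11
  = 0.0362 + 5.1377 = 5.1738
Step 3: Objective decrease = 0.5 * g^T H^(-1) g = 2.5869


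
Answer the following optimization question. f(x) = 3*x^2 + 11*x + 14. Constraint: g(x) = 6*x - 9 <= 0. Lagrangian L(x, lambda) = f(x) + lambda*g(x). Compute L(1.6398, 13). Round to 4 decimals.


Step 1: Evaluate f(x).
f(1.6398) = 3*1.6398^2 + 11*1.6398 + 14 = 40.1046
Step 2: Evaluate g(x).
g(1.6398) = 6*1.6398 - 9 = 0.8388
Step 3: Compute Lagrangian.
L = 40.1046 + 13*0.8388 = 51.009


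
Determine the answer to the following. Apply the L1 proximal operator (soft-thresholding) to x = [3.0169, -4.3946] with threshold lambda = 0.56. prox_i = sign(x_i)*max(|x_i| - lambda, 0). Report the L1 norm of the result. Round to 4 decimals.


Soft-thresholding with lambda = 0.56:
prox(3.0169) = sign(3.0169)*max(|3.0169| - 0.56, 0) = 2.4569
prox(-4.3946) = sign(-4.3946)*max(|-4.3946| - 0.56, 0) = -3.8346
prox(x) = [2.4569, -3.8346]
||prox(x)||_1 = 2.4569 + 3.8346 = 6.2915


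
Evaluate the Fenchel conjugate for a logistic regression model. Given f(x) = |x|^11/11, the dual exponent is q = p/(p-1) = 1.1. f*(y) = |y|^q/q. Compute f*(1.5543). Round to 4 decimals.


The conjugate exponent q satisfies 1/p + 1/q = 1.
p = 11, so q = 11/(11 - 1) = 1.1
|y|^q = 1.5543^1.1 = 1.6244
f*(1.5543) = 1.6244 / 1.1 = 1.4767


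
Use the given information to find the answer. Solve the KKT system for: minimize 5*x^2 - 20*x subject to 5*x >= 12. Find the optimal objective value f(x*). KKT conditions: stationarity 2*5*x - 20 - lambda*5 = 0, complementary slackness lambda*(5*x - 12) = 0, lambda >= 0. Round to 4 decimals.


Step 1: Try lambda = 0 (constraint inactive).
x_unc = 20/(2*5) = 2.0
Check: 5*2.0 = 10.0 < 12 -- violated!
Step 2: Constraint must be active: 5*x = 12
x* = 12/5 = 2.4
lambda = (2*5*2.4 - 20)/5 = 0.8
Step 3: Compute optimal value.
f(x*) = 5*2.4^2 - 20*2.4 = -19.2


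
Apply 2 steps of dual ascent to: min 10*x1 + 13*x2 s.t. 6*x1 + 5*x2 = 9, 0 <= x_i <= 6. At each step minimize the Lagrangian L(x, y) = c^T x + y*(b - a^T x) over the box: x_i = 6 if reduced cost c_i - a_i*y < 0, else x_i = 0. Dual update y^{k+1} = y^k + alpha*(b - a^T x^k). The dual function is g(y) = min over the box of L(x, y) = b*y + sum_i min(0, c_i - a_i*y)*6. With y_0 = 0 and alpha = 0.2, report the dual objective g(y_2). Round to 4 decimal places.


Dual ascent for LP: min 10*x1 + 13*x2, 6*x1 + 5*x2 = 9, 0 <= x_i <= 6
Step 1: y^k = 0.0, reduced costs: (10.0, 13.0)
  x^k = (0.0, 0.0), subgradient = b - a^T x = 9.0
  y^{k+1} = 0.0 + 0.2*9.0 = 1.8
Step 2: y^k = 1.8, reduced costs: (-0.8, 4.0)
  x^k = (6.0, 0.0), subgradient = b - a^T x = -27.0
  y^{k+1} = 1.8 + 0.2*-27.0 = -3.6
Dual objective at y_2 = -3.6: reduced costs (31.6, 31.0), box minimizer x = (0.0, 0.0)
g(y_2) = b*y + (c1 - a1*y)*x1 + (c2 - a2*y)*x2 = 9*(-3.6) + 31.6*0.0 + 31.0*0.0 = -32.4 + 0.0 + 0.0 = -32.4


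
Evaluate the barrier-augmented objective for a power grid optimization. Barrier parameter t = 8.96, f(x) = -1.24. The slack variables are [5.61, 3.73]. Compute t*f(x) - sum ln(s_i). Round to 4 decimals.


Step 1: Compute log-barrier.
ln values: [1.7246, 1.3164]
phi = -(1.7246 + 1.3164) = -3.041
Step 2: Compute augmented objective.
t*f(x) = 8.96*-1.24 = -11.1104
Total = -11.1104 - 3.041 = -14.1514


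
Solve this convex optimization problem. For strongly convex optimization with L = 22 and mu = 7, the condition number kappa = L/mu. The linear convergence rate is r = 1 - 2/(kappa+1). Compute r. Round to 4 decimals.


Step 1: Compute the condition number.
kappa = L/mu = 22/7 = 3.1429
Step 2: Compute the convergence rate.
r = 1 - 2/(kappa + 1) = 1 - 2*mu/(L + mu) = (L - mu)/(L + mu) = 15/29 = 0.5172


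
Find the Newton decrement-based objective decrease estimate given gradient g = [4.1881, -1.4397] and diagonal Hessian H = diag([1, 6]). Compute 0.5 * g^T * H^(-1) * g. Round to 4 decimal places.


Step 1: H is diagonal, so H^(-1) * g = [4.1881, -0.24].
Step 2: g^T H^(-1) g = sum_i g_i^2 / H_ii
  = (4.1881)^2/1 + (-1.4397)^2/6
  = 17.5402 + 0.3455 = 17.8856
Step 3: Objective decrease = 0.5 * g^T H^(-1) g = 8.9428


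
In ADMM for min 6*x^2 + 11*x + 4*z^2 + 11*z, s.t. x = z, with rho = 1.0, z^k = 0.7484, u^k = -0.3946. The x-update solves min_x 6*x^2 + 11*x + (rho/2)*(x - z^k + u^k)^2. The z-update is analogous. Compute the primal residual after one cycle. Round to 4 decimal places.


ADMM iteration with rho = 1.0, z^k = 0.7484, u^k = -0.3946
Step 1: x-update.
Minimize 6*x^2 + 11*x + (1.0/2)*(x - 0.7484 - 0.3946)^2
FOC: (2*6 + 1.0)*x = -11 + 1.0*(0.7484 + 0.3946)
x^{k+1} = -0.7582
Step 2: z-update.
Minimize 4*z^2 + 11*z + (1.0/2)*(-0.7582 - z - 0.3946)^2
FOC: (2*4 + 1.0)*z = -11 + 1.0*(-0.7582 - 0.3946)
z^{k+1} = -1.3503
Step 3: u-update.
u^{k+1} = -0.3946 - 0.7582 + 1.3503 = 0.1975
Step 4: Primal residual = |-0.7582 + 1.3503| = 0.5921


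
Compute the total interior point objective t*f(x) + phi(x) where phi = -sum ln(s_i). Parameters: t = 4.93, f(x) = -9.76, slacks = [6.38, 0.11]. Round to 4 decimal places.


Step 1: Compute log-barrier.
ln values: [1.8532, -2.2073]
phi = -(1.8532 - 2.2073) = 0.3541
Step 2: Compute augmented objective.
t*f(x) = 4.93*-9.76 = -48.1168
Total = -48.1168 + 0.3541 = -47.7627


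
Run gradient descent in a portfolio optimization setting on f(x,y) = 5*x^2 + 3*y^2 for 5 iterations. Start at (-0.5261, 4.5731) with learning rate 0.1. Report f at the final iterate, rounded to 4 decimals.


Gradient descent on f(x,y) = 5*x^2 + 3*y^2.
Starting point: (-0.5261, 4.5731), alpha = 0.1
Step 1: grad_x = 2*5*-0.5261 = -5.261, grad_y = 2*3*4.5731 = 27.4386
  x_1 = -0.5261 - 0.1*-5.261 = 0.0
  y_1 = 4.5731 - 0.1*27.4386 = 1.8292
Step 2: grad_x = 2*5*0.0 = 0.0, grad_y = 2*3*1.8292 = 10.9754
  x_2 = 0.0 - 0.1*0.0 = 0.0
  y_2 = 1.8292 - 0.1*10.9754 = 0.7317
Step 3: grad_x = 2*5*0.0 = 0.0, grad_y = 2*3*0.7317 = 4.3902
  x_3 = 0.0 - 0.1*0.0 = 0.0
  y_3 = 0.7317 - 0.1*4.3902 = 0.2927
Step 4: grad_x = 2*5*0.0 = 0.0, grad_y = 2*3*0.2927 = 1.7561
  x_4 = 0.0 - 0.1*0.0 = 0.0
  y_4 = 0.2927 - 0.1*1.7561 = 0.1171
Step 5: grad_x = 2*5*0.0 = 0.0, grad_y = 2*3*0.1171 = 0.7024
  x_5 = 0.0 - 0.1*0.0 = 0.0
  y_5 = 0.1171 - 0.1*0.7024 = 0.0468
f(0.0, 0.0468) = 5*0.0^2 + 3*0.0468^2 = 0.0066


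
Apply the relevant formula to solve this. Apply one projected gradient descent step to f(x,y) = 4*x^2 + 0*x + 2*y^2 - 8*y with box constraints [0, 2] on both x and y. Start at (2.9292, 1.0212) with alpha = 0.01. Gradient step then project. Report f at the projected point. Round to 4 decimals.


Step 1: Compute gradient at (2.9292, 1.0212).
grad_x = 2*4*2.9292 + 0 = 23.4336
grad_y = 2*2*1.0212 - 8 = -3.9152
Step 2: Gradient step.
x_raw = 2.9292 - 0.01*23.4336 = 2.6949
y_raw = 1.0212 - 0.01*-3.9152 = 1.0604
Step 3: Project onto [0, 2].
x_proj = clip(2.6949) = 2.0
y_proj = clip(1.0604) = 1.0604
Step 4: Evaluate f.
f(2.0, 1.0604) = 9.7659


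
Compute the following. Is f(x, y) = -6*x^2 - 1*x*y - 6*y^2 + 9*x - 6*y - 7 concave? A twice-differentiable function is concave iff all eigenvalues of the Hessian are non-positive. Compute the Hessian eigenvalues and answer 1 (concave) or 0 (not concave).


The Hessian of f(x,y) = -6*x^2 - 1*x*y - 6*y^2 + 9*x - 6*y - 7 is:
H = [[-12, -1], [-1, -12]]
Trace = -12 - 12 = -24
Determinant = -12*-12 - (-1)^2 = 143
Discriminant = (-24)^2 - 4*143 = 4.0
Eigenvalues: lambda_1 = -13.0, lambda_2 = -11.0
The function is concave.

1


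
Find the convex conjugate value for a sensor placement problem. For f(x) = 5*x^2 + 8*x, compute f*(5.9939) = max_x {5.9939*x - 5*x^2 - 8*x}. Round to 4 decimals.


f*(y) = sup_x {y*x - a*x^2 - b*x} = sup_x {(y-b)*x - a*x^2}
FOC: (y - b) - 2a*x = 0 => x* = (y - b)/(2a)
x* = (5.9939 - 8)/(2*5) = -0.2006
f*(5.9939) = (y-b)^2/(4a) = (5.9939 - 8)^2/(4*5)
= 4.0244/20 = 0.2012


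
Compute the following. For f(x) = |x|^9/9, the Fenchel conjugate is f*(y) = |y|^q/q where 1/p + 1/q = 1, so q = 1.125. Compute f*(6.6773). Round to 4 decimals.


The conjugate exponent q satisfies 1/p + 1/q = 1.
p = 9, so q = 9/(9 - 1) = 1.125
|y|^q = 6.6773^1.125 = 8.466
f*(6.6773) = 8.466 / 1.125 = 7.5253


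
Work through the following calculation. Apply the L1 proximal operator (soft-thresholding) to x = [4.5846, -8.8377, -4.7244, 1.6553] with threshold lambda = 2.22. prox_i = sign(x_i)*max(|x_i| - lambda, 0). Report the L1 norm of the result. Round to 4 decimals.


Soft-thresholding with lambda = 2.22:
prox(4.5846) = sign(4.5846)*max(|4.5846| - 2.22, 0) = 2.3646
prox(-8.8377) = sign(-8.8377)*max(|-8.8377| - 2.22, 0) = -6.6177
prox(-4.7244) = sign(-4.7244)*max(|-4.7244| - 2.22, 0) = -2.5044
prox(1.6553) = sign(1.6553)*max(|1.6553| - 2.22, 0) = 0.0
prox(x) = [2.3646, -6.6177, -2.5044, 0.0]
||prox(x)||_1 = 2.3646 + 6.6177 + 2.5044 + 0.0 = 11.4867


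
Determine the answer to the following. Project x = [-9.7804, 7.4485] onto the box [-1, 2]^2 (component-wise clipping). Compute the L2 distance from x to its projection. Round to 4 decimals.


Project each component onto [-1, 2].
clip(-9.7804) = -1.0, clip(7.4485) = 2.0
Projection = [-1.0, 2.0]
Squared diffs: [77.0954, 29.6862]
Distance = sqrt(106.7816) = 10.3335


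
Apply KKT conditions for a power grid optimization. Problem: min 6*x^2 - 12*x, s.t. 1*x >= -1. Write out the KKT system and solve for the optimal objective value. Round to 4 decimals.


Step 1: Try lambda = 0 (constraint inactive).
Stationarity: 2*6*x - 12 = 0
x* = 12/(2*6) = 1.0
Check constraint: 1*1.0 = 1.0 >= -1 -- satisfied.
Step 2: Compute optimal value.
f(x*) = 6*1.0^2 - 12*1.0 = -6.0


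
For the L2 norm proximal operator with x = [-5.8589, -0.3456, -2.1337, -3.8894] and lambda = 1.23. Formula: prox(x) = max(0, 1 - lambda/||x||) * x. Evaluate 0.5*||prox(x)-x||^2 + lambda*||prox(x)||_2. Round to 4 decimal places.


Step 1: Compute ||x||.
||x|| = 7.3571
Step 2: Compute scaling factor.
scale = max(0, 1 - 1.23/7.3571) = 0.8328
Step 3: prox(x) = [-4.8794, -0.2878, -1.777, -3.2391]
||prox(x)|| = 6.1271
Step 4: Proximal objective.
0.5*||prox-x||^2 = 0.7565
lambda*||prox|| = 7.5363
Total = 8.2927


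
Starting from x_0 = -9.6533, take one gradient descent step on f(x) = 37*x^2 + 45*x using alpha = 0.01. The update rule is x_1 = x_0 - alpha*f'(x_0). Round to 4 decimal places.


We compute the gradient at x_0 and apply the update.
f'(x) = 74*x + 45
f'(-9.6533) = 74*-9.6533 + 45 = -669.3442
x_1 = -9.6533 - 0.01*-669.3442 = -2.9599


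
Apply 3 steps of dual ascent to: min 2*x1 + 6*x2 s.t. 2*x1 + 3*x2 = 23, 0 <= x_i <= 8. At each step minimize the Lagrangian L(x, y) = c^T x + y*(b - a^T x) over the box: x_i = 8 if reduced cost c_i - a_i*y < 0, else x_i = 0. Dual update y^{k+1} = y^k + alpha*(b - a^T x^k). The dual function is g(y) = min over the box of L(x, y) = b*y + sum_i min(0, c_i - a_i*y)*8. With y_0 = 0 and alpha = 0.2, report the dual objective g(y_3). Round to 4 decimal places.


Dual ascent for LP: min 2*x1 + 6*x2, 2*x1 + 3*x2 = 23, 0 <= x_i <= 8
Step 1: y^k = 0.0, reduced costs: (2.0, 6.0)
  x^k = (0.0, 0.0), subgradient = b - a^T x = 23.0
  y^{k+1} = 0.0 + 0.2*23.0 = 4.6
Step 2: y^k = 4.6, reduced costs: (-7.2, -7.8)
  x^k = (8.0, 8.0), subgradient = b - a^T x = -17.0
  y^{k+1} = 4.6 + 0.2*-17.0 = 1.2
Step 3: y^k = 1.2, reduced costs: (-0.4, 2.4)
  x^k = (8.0, 0.0), subgradient = b - a^T x = 7.0
  y^{k+1} = 1.2 + 0.2*7.0 = 2.6
Dual objective at y_3 = 2.6: reduced costs (-3.2, -1.8), box minimizer x = (8.0, 8.0)
g(y_3) = b*y + (c1 - a1*y)*x1 + (c2 - a2*y)*x2 = 23*2.6 + (-3.2)*8.0 + (-1.8)*8.0 = 59.8 - 25.6 - 14.4 = 19.8


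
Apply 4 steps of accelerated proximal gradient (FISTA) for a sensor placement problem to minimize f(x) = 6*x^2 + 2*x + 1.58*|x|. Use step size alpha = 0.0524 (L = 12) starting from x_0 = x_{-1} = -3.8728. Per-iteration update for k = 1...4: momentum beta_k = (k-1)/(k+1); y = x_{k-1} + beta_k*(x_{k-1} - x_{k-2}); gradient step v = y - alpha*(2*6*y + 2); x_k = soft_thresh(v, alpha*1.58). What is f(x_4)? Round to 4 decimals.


FISTA on f(x) = 6*x^2 + 2*x + 1.58*|x|
L = 12, alpha = 0.0524
Iteration 1: beta = 0.0, y = -3.8728 + 0.0*(-3.8728 + 3.8728) = -3.8728
  grad(y) = -44.4736, v = y - alpha*grad = -1.5424
  prox(v) = soft_thresh(-1.5424, 0.0828) = -1.4596
Iteration 2: beta = 0.3333, y = -1.4596 + 0.3333*(-1.4596 + 3.8728) = -0.6552
  grad(y) = -5.8623, v = y - alpha*grad = -0.348
  prox(v) = soft_thresh(-0.348, 0.0828) = -0.2652
Iteration 3: beta = 0.5, y = -0.2652 + 0.5*(-0.2652 + 1.4596) = 0.332
  grad(y) = 5.9837, v = y - alpha*grad = 0.0184
  prox(v) = soft_thresh(0.0184, 0.0828) = 0.0
Iteration 4: beta = 0.6, y = 0.0 + 0.6*(0.0 + 0.2652) = 0.1591
  grad(y) = 3.9095, v = y - alpha*grad = -0.0457
  prox(v) = soft_thresh(-0.0457, 0.0828) = 0.0
f(x_4) = 6*0.0^2 + 2*0.0 + 1.58*|0.0| = 0.0


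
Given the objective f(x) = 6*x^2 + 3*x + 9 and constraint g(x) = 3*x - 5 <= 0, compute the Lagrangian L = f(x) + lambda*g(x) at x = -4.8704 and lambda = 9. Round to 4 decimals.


Step 1: Evaluate f(x).
f(-4.8704) = 6*(-4.8704)^2 + 3*(-4.8704) + 9 = 136.7136
Step 2: Evaluate g(x).
g(-4.8704) = 3*-4.8704 - 5 = -19.6112
Step 3: Compute Lagrangian.
L = 136.7136 + 9*-19.6112 = -39.7872


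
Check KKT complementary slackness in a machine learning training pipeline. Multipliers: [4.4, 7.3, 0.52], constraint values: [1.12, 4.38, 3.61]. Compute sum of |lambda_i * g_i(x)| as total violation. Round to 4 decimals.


KKT complementary slackness check:
lambda_1 * g_1 = 4.4 * 1.12 = 4.928
lambda_2 * g_2 = 7.3 * 4.38 = 31.974
lambda_3 * g_3 = 0.52 * 3.61 = 1.8772
Total violation = 4.928 + 31.974 + 1.8772 = 38.7792


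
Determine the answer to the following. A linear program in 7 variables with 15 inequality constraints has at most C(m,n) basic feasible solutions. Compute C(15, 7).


Each vertex corresponds to some choice of n active constraints out of m, so the number of vertices is at most C(m, n) = m! / (n!(m-n)!).
m = 15, n = 7
Numerator: 15 * 14 * 13 * 12 * 11 * 10 * 9
Denominator: 7! = 5040
C(15, 7) = 6435


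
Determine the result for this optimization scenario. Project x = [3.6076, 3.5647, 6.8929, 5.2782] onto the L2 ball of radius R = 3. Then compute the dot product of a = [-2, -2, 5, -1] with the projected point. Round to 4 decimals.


Step 1: Compute ||x|| (intermediates to 6 decimals).
||x|| = sqrt(3.6076^2 + 3.5647^2 + 6.8929^2 + 5.2782^2) = 10.054518
Step 2: Project.
Since ||x|| > R, scale = R/||x|| = 3/10.054518 = 0.298373, proj(x) = scale * x
proj(x) = [1.07641, 1.06361, 2.056655, 1.574872]
Step 3: Dot product.
a^T * proj(x) = -2*1.07641 - 2*1.06361 + 5*2.056655 - 1*1.574872 = 4.4284


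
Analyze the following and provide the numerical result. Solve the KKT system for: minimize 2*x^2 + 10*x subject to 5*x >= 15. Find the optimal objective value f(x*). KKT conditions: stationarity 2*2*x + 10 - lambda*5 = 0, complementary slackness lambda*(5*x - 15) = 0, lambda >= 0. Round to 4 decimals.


Step 1: Try lambda = 0 (constraint inactive).
x_unc = -10/(2*2) = -2.5
Check: 5*-2.5 = -12.5 < 15 -- violated!
Step 2: Constraint must be active: 5*x = 15
x* = 15/5 = 3.0
lambda = (2*2*3.0 + 10)/5 = 4.4
Step 3: Compute optimal value.
f(x*) = 2*3.0^2 + 10*3.0 = 48.0


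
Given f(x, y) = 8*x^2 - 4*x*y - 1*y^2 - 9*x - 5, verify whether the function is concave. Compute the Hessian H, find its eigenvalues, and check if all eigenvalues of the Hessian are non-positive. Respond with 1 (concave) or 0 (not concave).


The Hessian of f(x,y) = 8*x^2 - 4*x*y - 1*y^2 - 9*x - 5 is:
H = [[16, -4], [-4, -2]]
Trace = 16 - 2 = 14
Determinant = 16*-2 - (-4)^2 = -48
Discriminant = (14)^2 - 4*-48 = 388.0
Eigenvalues: lambda_1 = -2.8489, lambda_2 = 16.8489
The function is not concave.

0


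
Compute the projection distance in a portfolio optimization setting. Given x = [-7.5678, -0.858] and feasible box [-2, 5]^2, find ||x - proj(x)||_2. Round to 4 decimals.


Project each component onto [-2, 5].
clip(-7.5678) = -2.0, clip(-0.858) = -0.858
Projection = [-2.0, -0.858]
Squared diffs: [31.0004, 0.0]
Distance = sqrt(31.0004) = 5.5678


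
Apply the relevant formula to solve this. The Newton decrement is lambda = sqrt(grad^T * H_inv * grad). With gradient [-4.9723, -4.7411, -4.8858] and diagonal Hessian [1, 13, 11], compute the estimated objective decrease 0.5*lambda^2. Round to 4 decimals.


Step 1: H is diagonal, so H^(-1) * g = [-4.9723, -0.3647, -0.4442].
Step 2: g^T H^(-1) g = sum_i g_i^2 / H_ii
  = (-4.9723)^2/1 + (-4.7411)^2/13 + (-4.8858)^2/11
  = 24.7238 + 1.7291 + 2.1701 = 28.6229
Step 3: Objective decrease = 0.5 * g^T H^(-1) g = 14.3115


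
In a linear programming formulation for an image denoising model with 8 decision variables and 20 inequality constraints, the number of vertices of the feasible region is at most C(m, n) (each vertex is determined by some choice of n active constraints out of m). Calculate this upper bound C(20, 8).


Each vertex corresponds to some choice of n active constraints out of m, so the number of vertices is at most C(m, n) = m! / (n!(m-n)!).
m = 20, n = 8
Numerator: 20 * 19 * 18 * 17 * 16 * 15 * 14 * 13
Denominator: 8! = 40320
C(20, 8) = 125970


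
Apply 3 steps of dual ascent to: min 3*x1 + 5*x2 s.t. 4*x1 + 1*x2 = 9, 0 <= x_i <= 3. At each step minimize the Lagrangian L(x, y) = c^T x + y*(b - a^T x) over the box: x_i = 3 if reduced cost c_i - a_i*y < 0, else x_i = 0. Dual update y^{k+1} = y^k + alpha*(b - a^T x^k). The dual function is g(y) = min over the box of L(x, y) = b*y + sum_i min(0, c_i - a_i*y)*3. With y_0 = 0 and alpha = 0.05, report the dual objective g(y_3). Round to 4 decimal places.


Dual ascent for LP: min 3*x1 + 5*x2, 4*x1 + 1*x2 = 9, 0 <= x_i <= 3
Step 1: y^k = 0.0, reduced costs: (3.0, 5.0)
  x^k = (0.0, 0.0), subgradient = b - a^T x = 9.0
  y^{k+1} = 0.0 + 0.05*9.0 = 0.45
Step 2: y^k = 0.45, reduced costs: (1.2, 4.55)
  x^k = (0.0, 0.0), subgradient = b - a^T x = 9.0
  y^{k+1} = 0.45 + 0.05*9.0 = 0.9
Step 3: y^k = 0.9, reduced costs: (-0.6, 4.1)
  x^k = (3.0, 0.0), subgradient = b - a^T x = -3.0
  y^{k+1} = 0.9 + 0.05*-3.0 = 0.75
Dual objective at y_3 = 0.75: reduced costs (0.0, 4.25), box minimizer x = (0.0, 0.0)
g(y_3) = b*y + (c1 - a1*y)*x1 + (c2 - a2*y)*x2 = 9*0.75 + 0.0*0.0 + 4.25*0.0 = 6.75 + 0.0 + 0.0 = 6.75


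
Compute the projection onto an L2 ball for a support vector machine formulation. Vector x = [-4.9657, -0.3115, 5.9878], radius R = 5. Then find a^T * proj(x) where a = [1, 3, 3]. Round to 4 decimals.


Step 1: Compute ||x|| (intermediates to 6 decimals).
||x|| = sqrt((-4.9657)^2 + (-0.3115)^2 + 5.9878^2) = 7.785176
Step 2: Project.
Since ||x|| > R, scale = R/||x|| = 5/7.785176 = 0.642246, proj(x) = scale * x
proj(x) = [-3.189201, -0.20006, 3.845641]
Step 3: Dot product.
a^T * proj(x) = 1*(-3.189201) + 3*(-0.20006) + 3*3.845641 = 7.7475


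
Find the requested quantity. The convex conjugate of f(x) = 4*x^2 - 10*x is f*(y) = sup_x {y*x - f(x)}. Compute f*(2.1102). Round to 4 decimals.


f*(y) = sup_x {y*x - a*x^2 - b*x} = sup_x {(y-b)*x - a*x^2}
FOC: (y - b) - 2a*x = 0 => x* = (y - b)/(2a)
x* = (2.1102 + 10)/(2*4) = 1.5138
f*(2.1102) = (y-b)^2/(4a) = (2.1102 + 10)^2/(4*4)
= 146.6569/16 = 9.1661


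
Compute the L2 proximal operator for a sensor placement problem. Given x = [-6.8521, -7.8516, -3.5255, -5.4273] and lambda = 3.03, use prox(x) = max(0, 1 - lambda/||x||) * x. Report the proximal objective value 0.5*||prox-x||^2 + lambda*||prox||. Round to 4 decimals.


Step 1: Compute ||x||.
||x|| = 12.2672
Step 2: Compute scaling factor.
scale = max(0, 1 - 3.03/12.2672) = 0.753
Step 3: prox(x) = [-5.1596, -5.9123, -2.6547, -4.0868]
||prox(x)|| = 9.2372
Step 4: Proximal objective.
0.5*||prox-x||^2 = 4.5905
lambda*||prox|| = 27.9887
Total = 32.5791
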